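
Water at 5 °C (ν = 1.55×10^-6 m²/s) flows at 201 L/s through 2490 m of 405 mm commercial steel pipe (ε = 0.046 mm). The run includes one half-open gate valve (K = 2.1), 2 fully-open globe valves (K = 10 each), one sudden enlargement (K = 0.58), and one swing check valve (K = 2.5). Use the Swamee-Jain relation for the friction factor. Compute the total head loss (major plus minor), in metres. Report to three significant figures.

V = 4Q/(πD²) = 1.560 m/s; V²/2g = 0.1241 m
Re = 4.08×10^5, ε/D = 1.14×10^-4 → f = 0.01497 (Swamee-Jain)
Major: h_f = f(L/D)·V²/2g = 0.01497·6148·0.1241 = 11.42 m
Minor: ΣK = 25.2; h_m = ΣK·V²/2g = 3.124 m
Total H_L = 11.42 + 3.124 = 14.54 m

H_L ≈ 14.5 m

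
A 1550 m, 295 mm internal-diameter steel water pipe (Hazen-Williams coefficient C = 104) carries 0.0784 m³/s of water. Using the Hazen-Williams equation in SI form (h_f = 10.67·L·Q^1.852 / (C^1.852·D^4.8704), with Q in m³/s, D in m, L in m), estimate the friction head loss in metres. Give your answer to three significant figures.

h_f ≈ 10.4 m

h_f = 10.67·1550·0.0784^1.852 / (104^1.852·0.295^4.8704) = 10.41 m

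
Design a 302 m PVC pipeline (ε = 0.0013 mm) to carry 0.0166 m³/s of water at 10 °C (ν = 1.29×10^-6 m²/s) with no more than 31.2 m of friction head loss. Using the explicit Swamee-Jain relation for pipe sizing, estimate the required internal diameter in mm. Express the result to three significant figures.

D ≈ 82.0 mm

Swamee-Jain (Type III): D = 0.66·[ε^1.25·(LQ²/(gh_f))^4.75 + ν·Q^9.4·(L/(gh_f))^5.2]^0.04
LQ²/(gh_f) = 2.719×10^-4; L/(gh_f) = 0.9867
Term 1 = ε^1.25·(…)^4.75 = 5.08×10^-25; Term 2 = ν·Q^9.4·(…)^5.2 = 2.24×10^-23
D = 0.66·(5.08×10^-25 + 2.24×10^-23)^0.04 = 0.08202 m = 82.0 mm
Check: V = 3.14 m/s, Re = 2.00×10^5, f = 0.01568, h_f = 29.1 m ≈ 31.2 m ✓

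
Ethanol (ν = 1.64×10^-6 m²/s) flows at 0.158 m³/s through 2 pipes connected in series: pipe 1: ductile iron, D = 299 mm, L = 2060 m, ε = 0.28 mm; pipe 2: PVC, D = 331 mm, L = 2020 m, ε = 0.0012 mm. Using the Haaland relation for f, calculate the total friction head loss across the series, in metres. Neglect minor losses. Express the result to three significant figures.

Pipe 1: V = 2.250 m/s, Re = 4.10×10^5, ε/D = 9.36×10^-4, f = 0.02002, h_1 = f(L/D)V²/2g = 35.61 m
Pipe 2: V = 1.836 m/s, Re = 3.71×10^5, ε/D = 3.63×10^-6, f = 0.01382, h_2 = f(L/D)V²/2g = 14.50 m
Series → Q common, losses add: H = Σh = 50.10 m

H ≈ 50.1 m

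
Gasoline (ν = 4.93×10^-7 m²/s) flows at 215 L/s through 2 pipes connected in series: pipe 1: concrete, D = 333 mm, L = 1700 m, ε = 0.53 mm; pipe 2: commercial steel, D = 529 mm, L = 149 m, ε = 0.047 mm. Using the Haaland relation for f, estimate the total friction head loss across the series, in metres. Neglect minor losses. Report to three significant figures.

Pipe 1: V = 2.469 m/s, Re = 1.67×10^6, ε/D = 0.00159, f = 0.02222, h_1 = f(L/D)V²/2g = 35.23 m
Pipe 2: V = 0.9782 m/s, Re = 1.05×10^6, ε/D = 8.88×10^-5, f = 0.01310, h_2 = f(L/D)V²/2g = 0.1800 m
Series → Q common, losses add: H = Σh = 35.41 m

H ≈ 35.4 m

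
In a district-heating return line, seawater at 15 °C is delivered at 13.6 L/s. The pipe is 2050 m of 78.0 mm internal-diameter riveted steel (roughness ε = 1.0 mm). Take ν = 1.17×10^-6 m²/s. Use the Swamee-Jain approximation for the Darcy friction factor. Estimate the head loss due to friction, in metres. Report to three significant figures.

V = 4Q/(πD²) = 4·0.0136/(π·0.0780²) = 2.846 m/s
Re = VD/ν = 2.846·0.0780/1.17×10^-6 = 1.90×10^5 → turbulent
ε/D = 1.0/78.0 = 0.0128
Swamee-Jain: f = 0.04173
h_f = f(L/D)V²/(2g) = 0.04173·(2050/0.0780)·2.846²/(2·9.81) = 452.8 m

h_f ≈ 453 m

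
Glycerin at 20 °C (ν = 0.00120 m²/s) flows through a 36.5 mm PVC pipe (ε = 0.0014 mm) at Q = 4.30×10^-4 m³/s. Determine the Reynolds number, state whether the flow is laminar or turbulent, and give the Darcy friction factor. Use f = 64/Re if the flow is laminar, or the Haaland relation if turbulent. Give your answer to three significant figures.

Re ≈ 12.5; laminar; f = 64/Re ≈ 5.12

V = 4Q/(πD²) = 0.4110 m/s
Re = VD/ν = 0.4110·0.0365/0.00120 = 12.5
Re < 2300 → laminar → f = 64/Re = 5.120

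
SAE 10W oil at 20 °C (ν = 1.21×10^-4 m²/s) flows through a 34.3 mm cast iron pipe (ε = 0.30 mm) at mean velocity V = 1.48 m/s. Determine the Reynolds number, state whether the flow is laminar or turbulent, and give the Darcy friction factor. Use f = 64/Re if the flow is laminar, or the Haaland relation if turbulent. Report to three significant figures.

Re = VD/ν = 1.480·0.0343/1.21×10^-4 = 420
Re < 2300 → laminar → f = 64/Re = 0.1525

Re ≈ 420; laminar; f = 64/Re ≈ 0.153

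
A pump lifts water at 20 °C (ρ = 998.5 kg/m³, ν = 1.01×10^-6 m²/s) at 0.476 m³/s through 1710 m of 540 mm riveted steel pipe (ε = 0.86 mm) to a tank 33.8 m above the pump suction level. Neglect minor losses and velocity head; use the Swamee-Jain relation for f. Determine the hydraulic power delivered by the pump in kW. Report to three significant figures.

P_hyd ≈ 230 kW

V = 4Q/(πD²) = 2.078 m/s; Re = 1.11×10^6; ε/D = 0.00159; f = 0.02234
h_f = f(L/D)V²/2g = 15.57 m
Total head H = z + h_f = 33.8 + 15.57 = 49.37 m
P_hyd = ρgQH = 998.5·9.81·0.476·49.37 = 230.2 kW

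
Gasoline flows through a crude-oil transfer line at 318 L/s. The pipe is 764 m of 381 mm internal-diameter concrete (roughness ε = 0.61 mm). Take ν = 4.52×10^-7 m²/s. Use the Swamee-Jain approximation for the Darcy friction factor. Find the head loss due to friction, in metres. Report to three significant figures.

V = 4Q/(πD²) = 4·0.318/(π·0.381²) = 2.789 m/s
Re = VD/ν = 2.789·0.381/4.52×10^-7 = 2.35×10^6 → turbulent
ε/D = 0.61/381 = 0.00160
Swamee-Jain: f = 0.02223
h_f = f(L/D)V²/(2g) = 0.02223·(764/0.381)·2.789²/(2·9.81) = 17.68 m

h_f ≈ 17.7 m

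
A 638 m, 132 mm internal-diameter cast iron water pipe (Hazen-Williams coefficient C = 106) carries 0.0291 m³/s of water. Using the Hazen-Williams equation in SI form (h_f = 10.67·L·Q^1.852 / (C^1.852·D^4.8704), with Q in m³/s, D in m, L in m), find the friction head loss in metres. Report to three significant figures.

h_f = 10.67·638·0.0291^1.852 / (106^1.852·0.132^4.8704) = 33.14 m

h_f ≈ 33.1 m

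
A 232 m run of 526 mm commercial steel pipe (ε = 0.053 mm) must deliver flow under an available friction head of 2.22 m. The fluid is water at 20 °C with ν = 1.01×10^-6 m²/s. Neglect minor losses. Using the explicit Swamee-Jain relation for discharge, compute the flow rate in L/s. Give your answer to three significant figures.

Swamee-Jain (Type II): Q = -0.965·√(gD⁵h_f/L)·ln[ε/(3.7D) + √(3.17ν²L/(gD³h_f))]
√(gD⁵h_f/L) = √(9.81·0.526⁵·2.22/232) = 0.06148
ε/(3.7D) = 2.72×10^-5; √(3.17ν²L/(gD³h_f)) = 1.54×10^-5
Q = -0.965·0.06148·ln(4.262×10^-5) = 0.5970 m³/s
Check: V = 2.75 m/s, Re = 1.43×10^6, f = 0.01316, h_f = 2.23 m ≈ 2.22 m ✓

Q ≈ 597 L/s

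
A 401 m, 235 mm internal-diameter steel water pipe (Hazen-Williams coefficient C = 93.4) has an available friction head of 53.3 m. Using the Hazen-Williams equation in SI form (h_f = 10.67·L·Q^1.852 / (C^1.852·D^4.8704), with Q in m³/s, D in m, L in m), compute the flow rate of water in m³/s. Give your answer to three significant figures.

Q ≈ 0.194 m³/s

Rearranging: Q = [h_f·C^1.852·D^4.8704 / (10.67·L)]^(1/1.852)
Q = [53.3·93.4^1.852·0.235^4.8704 / (10.67·401)]^0.540 = 0.1941 m³/s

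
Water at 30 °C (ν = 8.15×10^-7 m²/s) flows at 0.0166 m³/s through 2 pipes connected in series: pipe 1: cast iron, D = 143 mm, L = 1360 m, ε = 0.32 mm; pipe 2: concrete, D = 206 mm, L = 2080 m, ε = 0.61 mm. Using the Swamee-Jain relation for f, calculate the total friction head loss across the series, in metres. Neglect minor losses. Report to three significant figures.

Pipe 1: V = 1.034 m/s, Re = 1.81×10^5, ε/D = 0.00224, f = 0.02523, h_1 = f(L/D)V²/2g = 13.06 m
Pipe 2: V = 0.4981 m/s, Re = 1.26×10^5, ε/D = 0.00296, f = 0.02735, h_2 = f(L/D)V²/2g = 3.492 m
Series → Q common, losses add: H = Σh = 16.55 m

H ≈ 16.6 m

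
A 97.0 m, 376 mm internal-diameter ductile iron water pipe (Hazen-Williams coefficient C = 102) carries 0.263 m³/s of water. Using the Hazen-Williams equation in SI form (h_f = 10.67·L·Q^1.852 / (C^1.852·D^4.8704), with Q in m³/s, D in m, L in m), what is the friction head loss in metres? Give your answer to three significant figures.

h_f = 10.67·97.0·0.263^1.852 / (102^1.852·0.376^4.8704) = 1.949 m

h_f ≈ 1.95 m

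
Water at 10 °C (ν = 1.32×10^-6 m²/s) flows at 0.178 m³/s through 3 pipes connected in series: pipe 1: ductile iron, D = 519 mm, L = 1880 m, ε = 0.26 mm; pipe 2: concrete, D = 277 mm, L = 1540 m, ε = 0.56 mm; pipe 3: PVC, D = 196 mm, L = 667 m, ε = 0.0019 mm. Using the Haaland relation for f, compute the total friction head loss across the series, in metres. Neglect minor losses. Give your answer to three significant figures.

H ≈ 134 m

Pipe 1: V = 0.8414 m/s, Re = 3.31×10^5, ε/D = 5.01×10^-4, f = 0.01797, h_1 = f(L/D)V²/2g = 2.348 m
Pipe 2: V = 2.954 m/s, Re = 6.20×10^5, ε/D = 0.00202, f = 0.02379, h_2 = f(L/D)V²/2g = 58.82 m
Pipe 3: V = 5.900 m/s, Re = 8.76×10^5, ε/D = 9.69×10^-6, f = 0.01201, h_3 = f(L/D)V²/2g = 72.49 m
Series → Q common, losses add: H = Σh = 133.7 m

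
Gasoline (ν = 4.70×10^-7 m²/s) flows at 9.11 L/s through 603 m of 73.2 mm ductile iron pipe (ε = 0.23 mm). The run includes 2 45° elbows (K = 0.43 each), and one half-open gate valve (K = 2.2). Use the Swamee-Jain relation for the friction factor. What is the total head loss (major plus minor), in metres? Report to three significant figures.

V = 4Q/(πD²) = 2.165 m/s; V²/2g = 0.2388 m
Re = 3.37×10^5, ε/D = 0.00314 → f = 0.02703 (Swamee-Jain)
Major: h_f = f(L/D)·V²/2g = 0.02703·8238·0.2388 = 53.19 m
Minor: ΣK = 3.06; h_m = ΣK·V²/2g = 0.7309 m
Total H_L = 53.19 + 0.7309 = 53.92 m

H_L ≈ 53.9 m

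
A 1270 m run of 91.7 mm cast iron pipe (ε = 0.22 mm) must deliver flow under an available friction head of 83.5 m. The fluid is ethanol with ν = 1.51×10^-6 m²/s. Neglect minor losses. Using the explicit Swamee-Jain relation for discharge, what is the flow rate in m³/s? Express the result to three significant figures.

Q ≈ 0.0142 m³/s

Swamee-Jain (Type II): Q = -0.965·√(gD⁵h_f/L)·ln[ε/(3.7D) + √(3.17ν²L/(gD³h_f))]
√(gD⁵h_f/L) = √(9.81·0.0917⁵·83.5/1270) = 0.002045
ε/(3.7D) = 6.48×10^-4; √(3.17ν²L/(gD³h_f)) = 1.21×10^-4
Q = -0.965·0.002045·ln(7.690×10^-4) = 0.01415 m³/s
Check: V = 2.14 m/s, Re = 1.30×10^5, f = 0.02599, h_f = 84.2 m ≈ 83.5 m ✓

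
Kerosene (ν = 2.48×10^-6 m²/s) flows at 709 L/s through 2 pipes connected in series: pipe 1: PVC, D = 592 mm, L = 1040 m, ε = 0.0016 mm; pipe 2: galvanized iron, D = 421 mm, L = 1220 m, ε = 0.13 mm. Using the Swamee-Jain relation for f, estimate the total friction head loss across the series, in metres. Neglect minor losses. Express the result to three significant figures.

H ≈ 68.6 m

Pipe 1: V = 2.576 m/s, Re = 6.15×10^5, ε/D = 2.70×10^-6, f = 0.01267, h_1 = f(L/D)V²/2g = 7.527 m
Pipe 2: V = 5.093 m/s, Re = 8.65×10^5, ε/D = 3.09×10^-4, f = 0.01594, h_2 = f(L/D)V²/2g = 61.06 m
Series → Q common, losses add: H = Σh = 68.59 m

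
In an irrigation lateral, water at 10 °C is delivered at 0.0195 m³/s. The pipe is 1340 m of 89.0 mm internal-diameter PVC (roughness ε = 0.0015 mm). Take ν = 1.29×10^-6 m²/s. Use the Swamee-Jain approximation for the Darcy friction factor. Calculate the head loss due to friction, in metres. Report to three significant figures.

V = 4Q/(πD²) = 4·0.0195/(π·0.0890²) = 3.134 m/s
Re = VD/ν = 3.134·0.0890/1.29×10^-6 = 2.16×10^5 → turbulent
ε/D = 0.0015/89.0 = 1.69×10^-5
Swamee-Jain: f = 0.01546
h_f = f(L/D)V²/(2g) = 0.01546·(1340/0.0890)·3.134²/(2·9.81) = 116.6 m

h_f ≈ 117 m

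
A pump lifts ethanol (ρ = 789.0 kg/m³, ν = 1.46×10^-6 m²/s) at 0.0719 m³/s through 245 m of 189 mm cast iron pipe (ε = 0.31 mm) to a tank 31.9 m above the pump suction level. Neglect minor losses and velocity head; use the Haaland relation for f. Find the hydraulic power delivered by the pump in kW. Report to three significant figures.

P_hyd ≈ 23.3 kW

V = 4Q/(πD²) = 2.563 m/s; Re = 3.32×10^5; ε/D = 0.00164; f = 0.02283
h_f = f(L/D)V²/2g = 9.906 m
Total head H = z + h_f = 31.9 + 9.906 = 41.81 m
P_hyd = ρgQH = 789.0·9.81·0.0719·41.81 = 23.27 kW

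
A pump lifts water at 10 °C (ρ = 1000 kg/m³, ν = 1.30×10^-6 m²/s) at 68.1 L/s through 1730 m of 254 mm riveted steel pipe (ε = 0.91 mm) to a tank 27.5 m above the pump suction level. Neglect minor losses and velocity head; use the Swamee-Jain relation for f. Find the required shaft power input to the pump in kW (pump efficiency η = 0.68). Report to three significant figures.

V = 4Q/(πD²) = 1.344 m/s; Re = 2.63×10^5; ε/D = 0.00358; f = 0.02813
h_f = f(L/D)V²/2g = 17.64 m
Total head H = z + h_f = 27.5 + 17.64 = 45.14 m
P_hyd = ρgQH = 1000·9.81·0.0681·45.14 = 30.16 kW
P_shaft = P_hyd/η = 30.16/0.68 = 44.35 kW

P_shaft ≈ 44.3 kW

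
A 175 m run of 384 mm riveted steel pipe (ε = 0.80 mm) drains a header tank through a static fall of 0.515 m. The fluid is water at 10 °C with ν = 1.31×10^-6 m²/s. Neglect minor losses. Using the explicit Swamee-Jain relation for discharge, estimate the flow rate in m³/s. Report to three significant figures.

Q ≈ 0.111 m³/s

Swamee-Jain (Type II): Q = -0.965·√(gD⁵h_f/L)·ln[ε/(3.7D) + √(3.17ν²L/(gD³h_f))]
√(gD⁵h_f/L) = √(9.81·0.384⁵·0.515/175) = 0.01553
ε/(3.7D) = 5.63×10^-4; √(3.17ν²L/(gD³h_f)) = 5.77×10^-5
Q = -0.965·0.01553·ln(6.208×10^-4) = 0.1106 m³/s
Check: V = 0.955 m/s, Re = 2.80×10^5, f = 0.02446, h_f = 0.518 m ≈ 0.515 m ✓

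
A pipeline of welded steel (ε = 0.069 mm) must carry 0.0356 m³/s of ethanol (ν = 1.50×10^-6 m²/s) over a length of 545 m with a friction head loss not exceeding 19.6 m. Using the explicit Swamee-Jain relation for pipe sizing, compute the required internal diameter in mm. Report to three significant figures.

Swamee-Jain (Type III): D = 0.66·[ε^1.25·(LQ²/(gh_f))^4.75 + ν·Q^9.4·(L/(gh_f))^5.2]^0.04
LQ²/(gh_f) = 0.003592; L/(gh_f) = 2.834
Term 1 = ε^1.25·(…)^4.75 = 1.54×10^-17; Term 2 = ν·Q^9.4·(…)^5.2 = 8.18×10^-18
D = 0.66·(1.54×10^-17 + 8.18×10^-18)^0.04 = 0.1427 m = 143 mm
Check: V = 2.23 m/s, Re = 2.12×10^5, f = 0.01875, h_f = 18.1 m ≈ 19.6 m ✓

D ≈ 143 mm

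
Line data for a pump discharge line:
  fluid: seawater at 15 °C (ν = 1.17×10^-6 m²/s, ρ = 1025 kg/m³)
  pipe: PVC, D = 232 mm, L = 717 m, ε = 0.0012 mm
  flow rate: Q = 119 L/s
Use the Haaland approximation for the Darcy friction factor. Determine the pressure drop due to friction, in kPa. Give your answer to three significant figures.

V = 4Q/(πD²) = 4·0.119/(π·0.232²) = 2.815 m/s
Re = VD/ν = 2.815·0.232/1.17×10^-6 = 5.58×10^5 → turbulent
ε/D = 0.0012/232 = 5.17×10^-6
Haaland: f = 0.01287
h_f = f(L/D)V²/(2g) = 0.01287·(717/0.232)·2.815²/(2·9.81) = 16.07 m
Δp = ρg·h_f = 1025·9.81·16.07 = 161.5 kPa

Δp ≈ 162 kPa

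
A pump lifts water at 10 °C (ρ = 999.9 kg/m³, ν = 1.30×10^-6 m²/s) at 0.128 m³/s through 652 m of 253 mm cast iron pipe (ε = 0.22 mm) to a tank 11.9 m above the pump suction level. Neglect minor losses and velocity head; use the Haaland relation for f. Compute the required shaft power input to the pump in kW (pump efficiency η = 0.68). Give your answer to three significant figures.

V = 4Q/(πD²) = 2.546 m/s; Re = 4.96×10^5; ε/D = 8.70×10^-4; f = 0.01960
h_f = f(L/D)V²/2g = 16.69 m
Total head H = z + h_f = 11.9 + 16.69 = 28.59 m
P_hyd = ρgQH = 999.9·9.81·0.128·28.59 = 35.90 kW
P_shaft = P_hyd/η = 35.90/0.68 = 52.79 kW

P_shaft ≈ 52.8 kW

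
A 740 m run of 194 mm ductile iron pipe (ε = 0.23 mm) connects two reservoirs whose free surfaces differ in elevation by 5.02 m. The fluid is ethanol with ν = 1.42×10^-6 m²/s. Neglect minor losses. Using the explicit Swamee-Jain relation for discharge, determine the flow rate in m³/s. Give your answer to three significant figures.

Q ≈ 0.0319 m³/s

Swamee-Jain (Type II): Q = -0.965·√(gD⁵h_f/L)·ln[ε/(3.7D) + √(3.17ν²L/(gD³h_f))]
√(gD⁵h_f/L) = √(9.81·0.194⁵·5.02/740) = 0.004276
ε/(3.7D) = 3.20×10^-4; √(3.17ν²L/(gD³h_f)) = 1.15×10^-4
Q = -0.965·0.004276·ln(4.351×10^-4) = 0.03194 m³/s
Check: V = 1.08 m/s, Re = 1.48×10^5, f = 0.02230, h_f = 5.06 m ≈ 5.02 m ✓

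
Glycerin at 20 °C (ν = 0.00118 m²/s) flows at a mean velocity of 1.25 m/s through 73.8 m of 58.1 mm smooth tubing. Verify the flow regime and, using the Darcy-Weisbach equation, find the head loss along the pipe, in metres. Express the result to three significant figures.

Re = VD/ν = 1.25·0.05810/0.00118 = 61.5 → laminar (Re < 2300)
f = 64/Re = 1.040
h_f = f(L/D)V²/(2g) = 1.040·(73.8/0.05810)·1.25²/(2·9.81) = 105.2 m

h_f ≈ 105 m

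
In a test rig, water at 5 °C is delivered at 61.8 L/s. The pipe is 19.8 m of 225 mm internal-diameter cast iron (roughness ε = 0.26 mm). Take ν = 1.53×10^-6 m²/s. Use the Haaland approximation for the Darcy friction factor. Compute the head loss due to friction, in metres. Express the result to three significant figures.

h_f ≈ 0.232 m

V = 4Q/(πD²) = 4·0.0618/(π·0.225²) = 1.554 m/s
Re = VD/ν = 1.554·0.225/1.53×10^-6 = 2.29×10^5 → turbulent
ε/D = 0.26/225 = 0.00116
Haaland: f = 0.02138
h_f = f(L/D)V²/(2g) = 0.02138·(19.8/0.225)·1.554²/(2·9.81) = 0.2317 m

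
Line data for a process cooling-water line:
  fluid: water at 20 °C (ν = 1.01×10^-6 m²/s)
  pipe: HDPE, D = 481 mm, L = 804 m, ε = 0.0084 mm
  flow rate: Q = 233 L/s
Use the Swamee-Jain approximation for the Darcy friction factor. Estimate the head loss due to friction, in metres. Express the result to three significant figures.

h_f ≈ 1.81 m

V = 4Q/(πD²) = 4·0.233/(π·0.481²) = 1.282 m/s
Re = VD/ν = 1.282·0.481/1.01×10^-6 = 6.11×10^5 → turbulent
ε/D = 0.0084/481 = 1.75×10^-5
Swamee-Jain: f = 0.01295
h_f = f(L/D)V²/(2g) = 0.01295·(804/0.481)·1.282²/(2·9.81) = 1.814 m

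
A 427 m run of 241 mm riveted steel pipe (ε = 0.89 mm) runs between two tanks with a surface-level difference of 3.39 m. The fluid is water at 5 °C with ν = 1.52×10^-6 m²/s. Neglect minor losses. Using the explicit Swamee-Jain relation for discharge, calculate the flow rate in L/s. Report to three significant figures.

Swamee-Jain (Type II): Q = -0.965·√(gD⁵h_f/L)·ln[ε/(3.7D) + √(3.17ν²L/(gD³h_f))]
√(gD⁵h_f/L) = √(9.81·0.241⁵·3.39/427) = 0.007957
ε/(3.7D) = 9.98×10^-4; √(3.17ν²L/(gD³h_f)) = 8.20×10^-5
Q = -0.965·0.007957·ln(0.001080) = 0.05245 m³/s
Check: V = 1.15 m/s, Re = 1.82×10^5, f = 0.02859, h_f = 3.41 m ≈ 3.39 m ✓

Q ≈ 52.5 L/s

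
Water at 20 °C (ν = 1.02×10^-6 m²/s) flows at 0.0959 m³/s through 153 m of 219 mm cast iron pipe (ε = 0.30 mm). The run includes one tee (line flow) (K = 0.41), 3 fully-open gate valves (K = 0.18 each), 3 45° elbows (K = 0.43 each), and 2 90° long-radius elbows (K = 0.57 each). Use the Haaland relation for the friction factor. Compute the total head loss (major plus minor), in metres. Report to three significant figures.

V = 4Q/(πD²) = 2.546 m/s; V²/2g = 0.3304 m
Re = 5.47×10^5, ε/D = 0.00137 → f = 0.02166 (Haaland)
Major: h_f = f(L/D)·V²/2g = 0.02166·698.6·0.3304 = 4.999 m
Minor: ΣK = 3.38; h_m = ΣK·V²/2g = 1.117 m
Total H_L = 4.999 + 1.117 = 6.115 m

H_L ≈ 6.12 m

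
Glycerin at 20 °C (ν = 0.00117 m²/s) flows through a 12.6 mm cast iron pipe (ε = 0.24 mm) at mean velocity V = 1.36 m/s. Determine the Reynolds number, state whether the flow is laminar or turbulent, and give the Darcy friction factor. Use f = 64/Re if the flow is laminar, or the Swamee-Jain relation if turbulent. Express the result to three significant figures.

Re = VD/ν = 1.360·0.0126/0.00117 = 14.6
Re < 2300 → laminar → f = 64/Re = 4.370

Re ≈ 14.6; laminar; f = 64/Re ≈ 4.37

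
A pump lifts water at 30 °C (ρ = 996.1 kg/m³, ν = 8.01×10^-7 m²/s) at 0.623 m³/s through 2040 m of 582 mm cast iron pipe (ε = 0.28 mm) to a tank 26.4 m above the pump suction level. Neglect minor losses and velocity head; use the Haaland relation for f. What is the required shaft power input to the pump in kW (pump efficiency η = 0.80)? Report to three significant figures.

V = 4Q/(πD²) = 2.342 m/s; Re = 1.70×10^6; ε/D = 4.81×10^-4; f = 0.01686
h_f = f(L/D)V²/2g = 16.52 m
Total head H = z + h_f = 26.4 + 16.52 = 42.92 m
P_hyd = ρgQH = 996.1·9.81·0.623·42.92 = 261.3 kW
P_shaft = P_hyd/η = 261.3/0.80 = 326.6 kW

P_shaft ≈ 327 kW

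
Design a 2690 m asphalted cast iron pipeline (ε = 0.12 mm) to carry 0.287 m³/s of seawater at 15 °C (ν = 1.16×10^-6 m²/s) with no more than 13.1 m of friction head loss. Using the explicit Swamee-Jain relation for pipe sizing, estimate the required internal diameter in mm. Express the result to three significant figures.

D ≈ 473 mm

Swamee-Jain (Type III): D = 0.66·[ε^1.25·(LQ²/(gh_f))^4.75 + ν·Q^9.4·(L/(gh_f))^5.2]^0.04
LQ²/(gh_f) = 1.724; L/(gh_f) = 20.93
Term 1 = ε^1.25·(…)^4.75 = 1.67×10^-4; Term 2 = ν·Q^9.4·(…)^5.2 = 6.87×10^-5
D = 0.66·(1.67×10^-4 + 6.87×10^-5)^0.04 = 0.4725 m = 473 mm
Check: V = 1.64 m/s, Re = 6.67×10^5, f = 0.01568, h_f = 12.2 m ≈ 13.1 m ✓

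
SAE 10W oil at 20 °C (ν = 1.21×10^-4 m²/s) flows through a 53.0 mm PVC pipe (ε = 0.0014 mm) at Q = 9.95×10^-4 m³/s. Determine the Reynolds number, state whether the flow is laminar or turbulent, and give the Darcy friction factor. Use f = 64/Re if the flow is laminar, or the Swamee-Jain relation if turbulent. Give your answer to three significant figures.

Re ≈ 198; laminar; f = 64/Re ≈ 0.324

V = 4Q/(πD²) = 0.4510 m/s
Re = VD/ν = 0.4510·0.0530/1.21×10^-4 = 198
Re < 2300 → laminar → f = 64/Re = 0.3240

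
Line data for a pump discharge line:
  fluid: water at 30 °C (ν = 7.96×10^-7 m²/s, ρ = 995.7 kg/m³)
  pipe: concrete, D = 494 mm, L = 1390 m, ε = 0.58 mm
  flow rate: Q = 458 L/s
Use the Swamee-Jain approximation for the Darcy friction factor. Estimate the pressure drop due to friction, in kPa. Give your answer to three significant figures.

Δp ≈ 165 kPa

V = 4Q/(πD²) = 4·0.458/(π·0.494²) = 2.390 m/s
Re = VD/ν = 2.390·0.494/7.96×10^-7 = 1.48×10^6 → turbulent
ε/D = 0.58/494 = 0.00117
Swamee-Jain: f = 0.02068
h_f = f(L/D)V²/(2g) = 0.02068·(1390/0.494)·2.390²/(2·9.81) = 16.93 m
Δp = ρg·h_f = 995.7·9.81·16.93 = 165.4 kPa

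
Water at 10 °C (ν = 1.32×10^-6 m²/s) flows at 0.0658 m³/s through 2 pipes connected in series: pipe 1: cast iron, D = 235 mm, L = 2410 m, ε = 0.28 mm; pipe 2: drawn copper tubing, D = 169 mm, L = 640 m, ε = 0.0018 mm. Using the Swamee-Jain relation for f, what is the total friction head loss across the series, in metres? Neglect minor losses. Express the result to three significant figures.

H ≈ 49.1 m

Pipe 1: V = 1.517 m/s, Re = 2.70×10^5, ε/D = 0.00119, f = 0.02160, h_1 = f(L/D)V²/2g = 25.98 m
Pipe 2: V = 2.933 m/s, Re = 3.76×10^5, ε/D = 1.07×10^-5, f = 0.01393, h_2 = f(L/D)V²/2g = 23.14 m
Series → Q common, losses add: H = Σh = 49.12 m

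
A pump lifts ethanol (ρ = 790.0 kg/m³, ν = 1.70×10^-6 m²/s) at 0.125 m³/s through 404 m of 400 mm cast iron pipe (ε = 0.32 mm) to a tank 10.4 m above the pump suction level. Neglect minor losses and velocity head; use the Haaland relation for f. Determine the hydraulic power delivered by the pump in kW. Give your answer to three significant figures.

V = 4Q/(πD²) = 0.9947 m/s; Re = 2.34×10^5; ε/D = 8.00×10^-4; f = 0.01989
h_f = f(L/D)V²/2g = 1.013 m
Total head H = z + h_f = 10.4 + 1.013 = 11.41 m
P_hyd = ρgQH = 790.0·9.81·0.125·11.41 = 11.06 kW

P_hyd ≈ 11.1 kW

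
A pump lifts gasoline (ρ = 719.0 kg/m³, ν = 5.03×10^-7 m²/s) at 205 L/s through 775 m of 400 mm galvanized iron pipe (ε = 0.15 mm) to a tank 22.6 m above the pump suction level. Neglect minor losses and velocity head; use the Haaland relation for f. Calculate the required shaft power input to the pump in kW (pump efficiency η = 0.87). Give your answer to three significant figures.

P_shaft ≈ 44.6 kW

V = 4Q/(πD²) = 1.631 m/s; Re = 1.30×10^6; ε/D = 3.75×10^-4; f = 0.01613
h_f = f(L/D)V²/2g = 4.238 m
Total head H = z + h_f = 22.6 + 4.238 = 26.84 m
P_hyd = ρgQH = 719.0·9.81·0.205·26.84 = 38.81 kW
P_shaft = P_hyd/η = 38.81/0.87 = 44.60 kW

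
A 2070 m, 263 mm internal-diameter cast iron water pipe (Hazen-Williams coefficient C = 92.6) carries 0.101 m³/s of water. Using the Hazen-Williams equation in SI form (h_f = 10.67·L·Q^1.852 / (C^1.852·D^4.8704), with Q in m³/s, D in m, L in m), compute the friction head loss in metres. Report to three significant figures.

h_f ≈ 48.2 m

h_f = 10.67·2070·0.101^1.852 / (92.6^1.852·0.263^4.8704) = 48.20 m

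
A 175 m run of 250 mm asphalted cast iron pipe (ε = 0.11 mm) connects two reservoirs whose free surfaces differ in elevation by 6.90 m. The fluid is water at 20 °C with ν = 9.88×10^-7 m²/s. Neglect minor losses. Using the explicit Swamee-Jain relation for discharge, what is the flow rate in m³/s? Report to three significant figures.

Q ≈ 0.166 m³/s

Swamee-Jain (Type II): Q = -0.965·√(gD⁵h_f/L)·ln[ε/(3.7D) + √(3.17ν²L/(gD³h_f))]
√(gD⁵h_f/L) = √(9.81·0.250⁵·6.90/175) = 0.01944
ε/(3.7D) = 1.19×10^-4; √(3.17ν²L/(gD³h_f)) = 2.26×10^-5
Q = -0.965·0.01944·ln(1.415×10^-4) = 0.1662 m³/s
Check: V = 3.39 m/s, Re = 8.57×10^5, f = 0.01697, h_f = 6.94 m ≈ 6.90 m ✓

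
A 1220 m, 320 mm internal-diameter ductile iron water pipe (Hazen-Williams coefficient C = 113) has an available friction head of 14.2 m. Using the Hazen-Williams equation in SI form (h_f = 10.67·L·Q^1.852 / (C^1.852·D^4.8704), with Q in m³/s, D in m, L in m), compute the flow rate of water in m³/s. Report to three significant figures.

Rearranging: Q = [h_f·C^1.852·D^4.8704 / (10.67·L)]^(1/1.852)
Q = [14.2·113^1.852·0.320^4.8704 / (10.67·1220)]^0.540 = 0.1420 m³/s

Q ≈ 0.142 m³/s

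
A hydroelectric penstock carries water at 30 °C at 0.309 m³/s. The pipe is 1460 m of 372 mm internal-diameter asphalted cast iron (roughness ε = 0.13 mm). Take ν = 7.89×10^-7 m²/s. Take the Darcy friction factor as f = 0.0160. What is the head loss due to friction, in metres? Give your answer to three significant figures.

h_f ≈ 25.9 m

V = 4Q/(πD²) = 4·0.309/(π·0.372²) = 2.843 m/s
h_f = f(L/D)V²/(2g) = 0.01600·(1460/0.372)·2.843²/(2·9.81) = 25.87 m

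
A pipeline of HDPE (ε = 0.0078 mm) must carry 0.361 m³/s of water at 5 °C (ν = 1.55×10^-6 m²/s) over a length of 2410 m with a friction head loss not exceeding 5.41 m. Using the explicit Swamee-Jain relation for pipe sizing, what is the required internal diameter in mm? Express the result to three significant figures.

Swamee-Jain (Type III): D = 0.66·[ε^1.25·(LQ²/(gh_f))^4.75 + ν·Q^9.4·(L/(gh_f))^5.2]^0.04
LQ²/(gh_f) = 5.918; L/(gh_f) = 45.41
Term 1 = ε^1.25·(…)^4.75 = 0.00192; Term 2 = ν·Q^9.4·(…)^5.2 = 0.0445
D = 0.66·(0.00192 + 0.0445)^0.04 = 0.5837 m = 584 mm
Check: V = 1.35 m/s, Re = 5.08×10^5, f = 0.01327, h_f = 5.08 m ≈ 5.41 m ✓

D ≈ 584 mm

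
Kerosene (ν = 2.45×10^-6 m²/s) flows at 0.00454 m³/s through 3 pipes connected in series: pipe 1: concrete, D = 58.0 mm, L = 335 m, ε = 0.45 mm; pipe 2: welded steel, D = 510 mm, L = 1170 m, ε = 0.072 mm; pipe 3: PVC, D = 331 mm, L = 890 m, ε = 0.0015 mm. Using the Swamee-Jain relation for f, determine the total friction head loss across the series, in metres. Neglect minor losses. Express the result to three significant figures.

Pipe 1: V = 1.718 m/s, Re = 4.07×10^4, ε/D = 0.00776, f = 0.03695, h_1 = f(L/D)V²/2g = 32.12 m
Pipe 2: V = 0.02222 m/s, Re = 4630, ε/D = 1.41×10^-4, f = 0.03893, h_2 = f(L/D)V²/2g = 0.002248 m
Pipe 3: V = 0.05276 m/s, Re = 7130, ε/D = 4.53×10^-6, f = 0.03408, h_3 = f(L/D)V²/2g = 0.01300 m
Series → Q common, losses add: H = Σh = 32.13 m

H ≈ 32.1 m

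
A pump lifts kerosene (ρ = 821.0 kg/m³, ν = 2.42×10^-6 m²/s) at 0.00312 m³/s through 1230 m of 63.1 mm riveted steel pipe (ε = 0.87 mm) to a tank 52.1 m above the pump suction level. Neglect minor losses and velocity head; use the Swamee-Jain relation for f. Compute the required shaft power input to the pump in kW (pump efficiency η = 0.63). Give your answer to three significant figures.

V = 4Q/(πD²) = 0.9977 m/s; Re = 2.60×10^4; ε/D = 0.0138; f = 0.04478
h_f = f(L/D)V²/2g = 44.28 m
Total head H = z + h_f = 52.1 + 44.28 = 96.38 m
P_hyd = ρgQH = 821.0·9.81·0.00312·96.38 = 2.422 kW
P_shaft = P_hyd/η = 2.422/0.63 = 3.844 kW

P_shaft ≈ 3.84 kW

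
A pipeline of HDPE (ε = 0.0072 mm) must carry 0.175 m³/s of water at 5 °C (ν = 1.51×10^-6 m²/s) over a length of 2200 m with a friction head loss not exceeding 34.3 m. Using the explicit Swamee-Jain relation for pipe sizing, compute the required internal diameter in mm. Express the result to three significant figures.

Swamee-Jain (Type III): D = 0.66·[ε^1.25·(LQ²/(gh_f))^4.75 + ν·Q^9.4·(L/(gh_f))^5.2]^0.04
LQ²/(gh_f) = 0.2002; L/(gh_f) = 6.538
Term 1 = ε^1.25·(…)^4.75 = 1.79×10^-10; Term 2 = ν·Q^9.4·(…)^5.2 = 2.01×10^-9
D = 0.66·(1.79×10^-10 + 2.01×10^-9)^0.04 = 0.2973 m = 297 mm
Check: V = 2.52 m/s, Re = 4.96×10^5, f = 0.01349, h_f = 32.3 m ≈ 34.3 m ✓

D ≈ 297 mm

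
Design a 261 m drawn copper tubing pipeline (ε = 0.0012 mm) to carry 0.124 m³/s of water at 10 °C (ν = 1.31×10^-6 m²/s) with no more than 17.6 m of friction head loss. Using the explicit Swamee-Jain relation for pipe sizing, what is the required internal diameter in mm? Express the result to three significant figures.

D ≈ 191 mm

Swamee-Jain (Type III): D = 0.66·[ε^1.25·(LQ²/(gh_f))^4.75 + ν·Q^9.4·(L/(gh_f))^5.2]^0.04
LQ²/(gh_f) = 0.02324; L/(gh_f) = 1.512
Term 1 = ε^1.25·(…)^4.75 = 6.90×10^-16; Term 2 = ν·Q^9.4·(…)^5.2 = 3.38×10^-14
D = 0.66·(6.90×10^-16 + 3.38×10^-14)^0.04 = 0.1910 m = 191 mm
Check: V = 4.33 m/s, Re = 6.31×10^5, f = 0.01268, h_f = 16.5 m ≈ 17.6 m ✓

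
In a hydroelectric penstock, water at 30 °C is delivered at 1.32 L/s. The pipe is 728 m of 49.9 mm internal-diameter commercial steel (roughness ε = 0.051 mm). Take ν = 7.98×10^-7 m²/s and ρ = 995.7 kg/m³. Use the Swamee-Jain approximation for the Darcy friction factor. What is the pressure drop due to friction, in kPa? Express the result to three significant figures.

Δp ≈ 82.1 kPa

V = 4Q/(πD²) = 4·0.00132/(π·0.0499²) = 0.6750 m/s
Re = VD/ν = 0.6750·0.0499/7.98×10^-7 = 4.22×10^4 → turbulent
ε/D = 0.051/49.9 = 0.00102
Swamee-Jain: f = 0.02482
h_f = f(L/D)V²/(2g) = 0.02482·(728/0.0499)·0.6750²/(2·9.81) = 8.410 m
Δp = ρg·h_f = 995.7·9.81·8.410 = 82.14 kPa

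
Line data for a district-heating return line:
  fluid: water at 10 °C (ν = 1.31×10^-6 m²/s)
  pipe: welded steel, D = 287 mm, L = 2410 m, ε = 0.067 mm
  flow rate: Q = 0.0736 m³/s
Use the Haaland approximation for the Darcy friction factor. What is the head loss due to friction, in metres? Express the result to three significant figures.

h_f ≈ 9.22 m

V = 4Q/(πD²) = 4·0.0736/(π·0.287²) = 1.138 m/s
Re = VD/ν = 1.138·0.287/1.31×10^-6 = 2.49×10^5 → turbulent
ε/D = 0.067/287 = 2.33×10^-4
Haaland: f = 0.01665
h_f = f(L/D)V²/(2g) = 0.01665·(2410/0.287)·1.138²/(2·9.81) = 9.222 m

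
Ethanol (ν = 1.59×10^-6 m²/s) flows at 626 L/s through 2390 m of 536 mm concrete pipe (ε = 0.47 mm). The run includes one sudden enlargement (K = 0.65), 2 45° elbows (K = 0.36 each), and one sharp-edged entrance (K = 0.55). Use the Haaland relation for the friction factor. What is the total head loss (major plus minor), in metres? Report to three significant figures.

H_L ≈ 34.6 m

V = 4Q/(πD²) = 2.774 m/s; V²/2g = 0.3923 m
Re = 9.35×10^5, ε/D = 8.77×10^-4 → f = 0.01937 (Haaland)
Major: h_f = f(L/D)·V²/2g = 0.01937·4459·0.3923 = 33.89 m
Minor: ΣK = 1.92; h_m = ΣK·V²/2g = 0.7532 m
Total H_L = 33.89 + 0.7532 = 34.64 m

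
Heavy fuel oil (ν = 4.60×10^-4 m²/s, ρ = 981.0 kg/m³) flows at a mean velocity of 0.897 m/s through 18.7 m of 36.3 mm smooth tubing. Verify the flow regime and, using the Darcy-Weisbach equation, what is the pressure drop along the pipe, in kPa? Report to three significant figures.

Δp ≈ 184 kPa

Re = VD/ν = 0.897·0.03630/4.60×10^-4 = 70.8 → laminar (Re < 2300)
f = 64/Re = 0.9041
h_f = f(L/D)V²/(2g) = 0.9041·(18.7/0.03630)·0.897²/(2·9.81) = 19.10 m
Δp = ρg·h_f = 981.0·9.81·19.10 = 183.8 kPa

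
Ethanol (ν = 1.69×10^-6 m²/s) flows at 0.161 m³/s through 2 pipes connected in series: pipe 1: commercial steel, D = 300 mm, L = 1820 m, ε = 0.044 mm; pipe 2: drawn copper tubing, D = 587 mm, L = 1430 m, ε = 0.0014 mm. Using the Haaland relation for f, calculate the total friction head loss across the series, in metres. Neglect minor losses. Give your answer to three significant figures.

H ≈ 24.9 m

Pipe 1: V = 2.278 m/s, Re = 4.04×10^5, ε/D = 1.47×10^-4, f = 0.01509, h_1 = f(L/D)V²/2g = 24.21 m
Pipe 2: V = 0.5949 m/s, Re = 2.07×10^5, ε/D = 2.39×10^-6, f = 0.01541, h_2 = f(L/D)V²/2g = 0.6774 m
Series → Q common, losses add: H = Σh = 24.89 m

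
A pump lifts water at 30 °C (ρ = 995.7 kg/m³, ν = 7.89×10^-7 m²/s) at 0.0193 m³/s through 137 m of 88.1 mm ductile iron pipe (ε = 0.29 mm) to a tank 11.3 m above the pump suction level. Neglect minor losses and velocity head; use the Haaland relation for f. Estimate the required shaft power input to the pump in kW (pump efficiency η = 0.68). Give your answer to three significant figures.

P_shaft ≈ 9.13 kW

V = 4Q/(πD²) = 3.166 m/s; Re = 3.54×10^5; ε/D = 0.00329; f = 0.02724
h_f = f(L/D)V²/2g = 21.64 m
Total head H = z + h_f = 11.3 + 21.64 = 32.94 m
P_hyd = ρgQH = 995.7·9.81·0.0193·32.94 = 6.210 kW
P_shaft = P_hyd/η = 6.210/0.68 = 9.132 kW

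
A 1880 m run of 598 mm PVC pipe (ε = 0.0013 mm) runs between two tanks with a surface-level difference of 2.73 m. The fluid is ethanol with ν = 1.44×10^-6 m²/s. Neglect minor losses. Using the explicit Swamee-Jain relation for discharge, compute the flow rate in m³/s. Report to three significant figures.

Q ≈ 0.317 m³/s

Swamee-Jain (Type II): Q = -0.965·√(gD⁵h_f/L)·ln[ε/(3.7D) + √(3.17ν²L/(gD³h_f))]
√(gD⁵h_f/L) = √(9.81·0.598⁵·2.73/1880) = 0.03301
ε/(3.7D) = 5.88×10^-7; √(3.17ν²L/(gD³h_f)) = 4.65×10^-5
Q = -0.965·0.03301·ln(4.704×10^-5) = 0.3174 m³/s
Check: V = 1.13 m/s, Re = 4.69×10^5, f = 0.01327, h_f = 2.72 m ≈ 2.73 m ✓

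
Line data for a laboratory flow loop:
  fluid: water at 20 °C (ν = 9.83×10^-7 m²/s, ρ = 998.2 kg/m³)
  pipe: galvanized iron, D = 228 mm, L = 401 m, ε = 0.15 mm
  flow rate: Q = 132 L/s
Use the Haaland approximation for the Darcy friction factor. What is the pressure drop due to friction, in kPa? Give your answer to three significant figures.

Δp ≈ 168 kPa

V = 4Q/(πD²) = 4·0.132/(π·0.228²) = 3.233 m/s
Re = VD/ν = 3.233·0.228/9.83×10^-7 = 7.50×10^5 → turbulent
ε/D = 0.15/228 = 6.58×10^-4
Haaland: f = 0.01829
h_f = f(L/D)V²/(2g) = 0.01829·(401/0.228)·3.233²/(2·9.81) = 17.14 m
Δp = ρg·h_f = 998.2·9.81·17.14 = 167.8 kPa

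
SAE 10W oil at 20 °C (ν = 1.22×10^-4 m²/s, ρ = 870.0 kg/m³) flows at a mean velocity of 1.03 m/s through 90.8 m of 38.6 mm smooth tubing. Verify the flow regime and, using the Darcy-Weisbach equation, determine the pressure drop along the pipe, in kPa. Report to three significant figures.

Re = VD/ν = 1.03·0.03860/1.22×10^-4 = 326 → laminar (Re < 2300)
f = 64/Re = 0.1964
h_f = f(L/D)V²/(2g) = 0.1964·(90.8/0.03860)·1.03²/(2·9.81) = 24.98 m
Δp = ρg·h_f = 870.0·9.81·24.98 = 213.2 kPa

Δp ≈ 213 kPa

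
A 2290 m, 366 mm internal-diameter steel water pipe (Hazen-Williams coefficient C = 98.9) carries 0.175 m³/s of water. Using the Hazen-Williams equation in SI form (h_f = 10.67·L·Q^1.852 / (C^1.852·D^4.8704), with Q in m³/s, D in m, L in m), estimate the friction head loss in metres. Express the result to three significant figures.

h_f ≈ 26.1 m

h_f = 10.67·2290·0.175^1.852 / (98.9^1.852·0.366^4.8704) = 26.12 m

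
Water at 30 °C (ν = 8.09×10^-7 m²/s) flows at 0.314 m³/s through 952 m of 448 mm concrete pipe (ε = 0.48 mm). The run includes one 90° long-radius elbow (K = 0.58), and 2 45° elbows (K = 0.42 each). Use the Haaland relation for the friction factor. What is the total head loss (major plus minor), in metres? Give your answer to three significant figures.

V = 4Q/(πD²) = 1.992 m/s; V²/2g = 0.2022 m
Re = 1.10×10^6, ε/D = 0.00107 → f = 0.02024 (Haaland)
Major: h_f = f(L/D)·V²/2g = 0.02024·2125·0.2022 = 8.698 m
Minor: ΣK = 1.42; h_m = ΣK·V²/2g = 0.2872 m
Total H_L = 8.698 + 0.2872 = 8.985 m

H_L ≈ 8.99 m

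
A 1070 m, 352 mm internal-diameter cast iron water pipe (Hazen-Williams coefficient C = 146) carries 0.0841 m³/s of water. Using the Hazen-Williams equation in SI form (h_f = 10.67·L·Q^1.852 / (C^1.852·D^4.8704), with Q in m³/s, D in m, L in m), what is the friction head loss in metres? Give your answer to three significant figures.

h_f ≈ 1.85 m

h_f = 10.67·1070·0.0841^1.852 / (146^1.852·0.352^4.8704) = 1.847 m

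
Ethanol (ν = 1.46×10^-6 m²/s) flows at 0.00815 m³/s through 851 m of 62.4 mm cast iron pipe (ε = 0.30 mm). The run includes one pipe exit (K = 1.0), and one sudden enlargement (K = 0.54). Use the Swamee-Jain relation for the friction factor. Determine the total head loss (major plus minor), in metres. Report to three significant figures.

H_L ≈ 154 m

V = 4Q/(πD²) = 2.665 m/s; V²/2g = 0.3620 m
Re = 1.14×10^5, ε/D = 0.00481 → f = 0.03110 (Swamee-Jain)
Major: h_f = f(L/D)·V²/2g = 0.03110·13638·0.3620 = 153.5 m
Minor: ΣK = 1.54; h_m = ΣK·V²/2g = 0.5575 m
Total H_L = 153.5 + 0.5575 = 154.1 m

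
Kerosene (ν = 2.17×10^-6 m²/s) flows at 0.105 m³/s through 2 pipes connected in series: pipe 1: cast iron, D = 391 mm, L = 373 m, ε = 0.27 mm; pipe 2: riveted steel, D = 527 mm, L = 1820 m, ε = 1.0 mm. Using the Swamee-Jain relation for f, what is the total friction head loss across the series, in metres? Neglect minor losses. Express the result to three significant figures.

H ≈ 1.77 m

Pipe 1: V = 0.8745 m/s, Re = 1.58×10^5, ε/D = 6.91×10^-4, f = 0.02026, h_1 = f(L/D)V²/2g = 0.7534 m
Pipe 2: V = 0.4814 m/s, Re = 1.17×10^5, ε/D = 0.00190, f = 0.02482, h_2 = f(L/D)V²/2g = 1.012 m
Series → Q common, losses add: H = Σh = 1.766 m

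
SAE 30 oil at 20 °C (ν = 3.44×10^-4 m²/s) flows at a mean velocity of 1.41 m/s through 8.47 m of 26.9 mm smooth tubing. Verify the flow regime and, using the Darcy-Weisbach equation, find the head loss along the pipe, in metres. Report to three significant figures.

h_f ≈ 18.5 m

Re = VD/ν = 1.41·0.02690/3.44×10^-4 = 110 → laminar (Re < 2300)
f = 64/Re = 0.5805
h_f = f(L/D)V²/(2g) = 0.5805·(8.47/0.02690)·1.41²/(2·9.81) = 18.52 m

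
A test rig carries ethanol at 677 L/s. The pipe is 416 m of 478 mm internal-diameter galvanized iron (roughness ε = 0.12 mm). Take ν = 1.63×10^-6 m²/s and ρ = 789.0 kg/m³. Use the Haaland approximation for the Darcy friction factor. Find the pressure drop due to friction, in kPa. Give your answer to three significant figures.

Δp ≈ 73.7 kPa

V = 4Q/(πD²) = 4·0.677/(π·0.478²) = 3.773 m/s
Re = VD/ν = 3.773·0.478/1.63×10^-6 = 1.11×10^6 → turbulent
ε/D = 0.12/478 = 2.51×10^-4
Haaland: f = 0.01507
h_f = f(L/D)V²/(2g) = 0.01507·(416/0.478)·3.773²/(2·9.81) = 9.516 m
Δp = ρg·h_f = 789.0·9.81·9.516 = 73.65 kPa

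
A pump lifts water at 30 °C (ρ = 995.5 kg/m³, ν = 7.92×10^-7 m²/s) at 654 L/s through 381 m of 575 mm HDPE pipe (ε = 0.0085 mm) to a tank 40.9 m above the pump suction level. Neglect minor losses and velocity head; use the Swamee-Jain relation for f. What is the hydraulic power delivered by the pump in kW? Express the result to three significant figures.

V = 4Q/(πD²) = 2.519 m/s; Re = 1.83×10^6; ε/D = 1.48×10^-5; f = 0.01102
h_f = f(L/D)V²/2g = 2.361 m
Total head H = z + h_f = 40.9 + 2.361 = 43.26 m
P_hyd = ρgQH = 995.5·9.81·0.654·43.26 = 276.3 kW

P_hyd ≈ 276 kW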